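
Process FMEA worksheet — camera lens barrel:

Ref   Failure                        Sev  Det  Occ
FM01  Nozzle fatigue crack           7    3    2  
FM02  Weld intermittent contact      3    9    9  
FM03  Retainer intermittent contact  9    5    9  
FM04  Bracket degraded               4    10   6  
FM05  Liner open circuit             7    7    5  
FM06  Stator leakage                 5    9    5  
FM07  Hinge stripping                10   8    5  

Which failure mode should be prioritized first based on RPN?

RPN = Severity × Occurrence × Detection:
  FM01: 7 × 2 × 3 = 42
  FM02: 3 × 9 × 9 = 243
  FM03: 9 × 9 × 5 = 405
  FM04: 4 × 6 × 10 = 240
  FM05: 7 × 5 × 7 = 245
  FM06: 5 × 5 × 9 = 225
  FM07: 10 × 5 × 8 = 400
Highest RPN is 405 → FM03.

FM03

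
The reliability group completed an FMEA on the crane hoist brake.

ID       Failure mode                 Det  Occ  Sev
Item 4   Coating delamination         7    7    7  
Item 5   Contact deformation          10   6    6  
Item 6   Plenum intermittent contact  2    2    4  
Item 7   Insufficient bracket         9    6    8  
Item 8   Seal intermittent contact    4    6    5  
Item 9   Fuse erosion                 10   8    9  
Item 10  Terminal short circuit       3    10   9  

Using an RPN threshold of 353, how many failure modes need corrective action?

3

RPN = Severity × Occurrence × Detection:
  Item 4: 7 × 7 × 7 = 343
  Item 5: 6 × 6 × 10 = 360
  Item 6: 4 × 2 × 2 = 16
  Item 7: 8 × 6 × 9 = 432
  Item 8: 5 × 6 × 4 = 120
  Item 9: 9 × 8 × 10 = 720
  Item 10: 9 × 10 × 3 = 270
Modes with RPN ≥ 353: Item 5 (360), Item 7 (432), Item 9 (720) → 3.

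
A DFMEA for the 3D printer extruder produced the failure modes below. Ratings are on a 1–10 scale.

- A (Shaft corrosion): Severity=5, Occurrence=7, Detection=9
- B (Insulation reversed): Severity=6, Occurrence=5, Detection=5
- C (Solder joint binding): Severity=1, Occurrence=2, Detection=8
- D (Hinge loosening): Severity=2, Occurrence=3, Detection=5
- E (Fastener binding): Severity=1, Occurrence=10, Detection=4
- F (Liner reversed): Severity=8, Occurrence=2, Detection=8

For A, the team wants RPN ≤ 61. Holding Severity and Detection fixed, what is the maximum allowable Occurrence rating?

A: S=5, O=7, D=9 → current RPN = 315.
Fixed product = 45. Need 45 × O ≤ 61, so O ≤ 61/45 = 1.36.
Maximum integer Occurrence rating = 1 (gives RPN 45; O=2 would give 90 > 61).

1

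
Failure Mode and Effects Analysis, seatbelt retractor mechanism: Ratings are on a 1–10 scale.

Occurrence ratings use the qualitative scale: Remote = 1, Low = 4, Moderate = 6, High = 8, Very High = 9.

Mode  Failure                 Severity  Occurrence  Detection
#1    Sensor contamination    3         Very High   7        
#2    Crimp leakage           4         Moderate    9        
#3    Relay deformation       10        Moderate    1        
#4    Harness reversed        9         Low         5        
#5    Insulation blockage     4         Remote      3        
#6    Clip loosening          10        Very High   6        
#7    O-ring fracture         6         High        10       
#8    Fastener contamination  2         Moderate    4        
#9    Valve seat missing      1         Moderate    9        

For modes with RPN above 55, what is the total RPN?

RPN = Severity × Occurrence × Detection:
  #1: 3 × 9 × 7 = 189
  #2: 4 × 6 × 9 = 216
  #3: 10 × 6 × 1 = 60
  #4: 9 × 4 × 5 = 180
  #5: 4 × 1 × 3 = 12
  #6: 10 × 9 × 6 = 540
  #7: 6 × 8 × 10 = 480
  #8: 2 × 6 × 4 = 48
  #9: 1 × 6 × 9 = 54
RPN > 55: #1 (189), #2 (216), #3 (60), #4 (180), #6 (540), #7 (480).
Sum: 189 + 216 + 60 + 180 + 540 + 480 = 1665.

1665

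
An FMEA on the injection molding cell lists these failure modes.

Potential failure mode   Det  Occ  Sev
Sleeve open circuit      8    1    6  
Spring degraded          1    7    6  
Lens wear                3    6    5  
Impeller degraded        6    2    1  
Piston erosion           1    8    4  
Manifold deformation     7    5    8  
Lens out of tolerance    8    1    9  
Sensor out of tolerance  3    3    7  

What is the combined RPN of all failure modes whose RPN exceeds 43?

553

RPN = Severity × Occurrence × Detection:
  Sleeve open circuit: 6 × 1 × 8 = 48
  Spring degraded: 6 × 7 × 1 = 42
  Lens wear: 5 × 6 × 3 = 90
  Impeller degraded: 1 × 2 × 6 = 12
  Piston erosion: 4 × 8 × 1 = 32
  Manifold deformation: 8 × 5 × 7 = 280
  Lens out of tolerance: 9 × 1 × 8 = 72
  Sensor out of tolerance: 7 × 3 × 3 = 63
RPN > 43: Sleeve open circuit (48), Lens wear (90), Manifold deformation (280), Lens out of tolerance (72), Sensor out of tolerance (63).
Sum: 48 + 90 + 280 + 72 + 63 = 553.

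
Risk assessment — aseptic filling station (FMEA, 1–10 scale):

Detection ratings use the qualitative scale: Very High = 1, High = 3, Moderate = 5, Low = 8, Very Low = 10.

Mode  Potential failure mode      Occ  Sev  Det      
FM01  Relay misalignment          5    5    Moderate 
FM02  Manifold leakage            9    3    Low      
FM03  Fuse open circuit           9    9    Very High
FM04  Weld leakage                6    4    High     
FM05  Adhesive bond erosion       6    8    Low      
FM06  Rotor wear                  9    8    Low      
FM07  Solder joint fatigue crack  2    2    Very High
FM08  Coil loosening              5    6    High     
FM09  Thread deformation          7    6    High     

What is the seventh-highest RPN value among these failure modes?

81

RPN = Severity × Occurrence × Detection:
  FM01: 5 × 5 × 5 = 125
  FM02: 3 × 9 × 8 = 216
  FM03: 9 × 9 × 1 = 81
  FM04: 4 × 6 × 3 = 72
  FM05: 8 × 6 × 8 = 384
  FM06: 8 × 9 × 8 = 576
  FM07: 2 × 2 × 1 = 4
  FM08: 6 × 5 × 3 = 90
  FM09: 6 × 7 × 3 = 126
Sorted descending: 576, 384, 216, 126, 125, 90, 81, 72, 4.
The seventh-highest RPN is 81 (FM03).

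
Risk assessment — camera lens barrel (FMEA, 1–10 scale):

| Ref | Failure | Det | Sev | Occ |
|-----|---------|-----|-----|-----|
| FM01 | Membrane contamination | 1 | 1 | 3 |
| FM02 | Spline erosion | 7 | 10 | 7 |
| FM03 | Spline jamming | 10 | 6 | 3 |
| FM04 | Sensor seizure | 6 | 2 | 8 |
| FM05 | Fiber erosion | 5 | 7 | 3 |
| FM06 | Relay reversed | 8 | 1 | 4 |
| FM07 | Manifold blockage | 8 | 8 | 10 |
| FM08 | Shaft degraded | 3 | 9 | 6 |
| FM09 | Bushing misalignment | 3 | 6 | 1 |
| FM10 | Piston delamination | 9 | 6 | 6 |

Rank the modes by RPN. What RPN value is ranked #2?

RPN = Severity × Occurrence × Detection:
  FM01: 1 × 3 × 1 = 3
  FM02: 10 × 7 × 7 = 490
  FM03: 6 × 3 × 10 = 180
  FM04: 2 × 8 × 6 = 96
  FM05: 7 × 3 × 5 = 105
  FM06: 1 × 4 × 8 = 32
  FM07: 8 × 10 × 8 = 640
  FM08: 9 × 6 × 3 = 162
  FM09: 6 × 1 × 3 = 18
  FM10: 6 × 6 × 9 = 324
Sorted descending: 640, 490, 324, 180, 162, 105, 96, 32, 18, 3.
The second-highest RPN is 490 (FM02).

490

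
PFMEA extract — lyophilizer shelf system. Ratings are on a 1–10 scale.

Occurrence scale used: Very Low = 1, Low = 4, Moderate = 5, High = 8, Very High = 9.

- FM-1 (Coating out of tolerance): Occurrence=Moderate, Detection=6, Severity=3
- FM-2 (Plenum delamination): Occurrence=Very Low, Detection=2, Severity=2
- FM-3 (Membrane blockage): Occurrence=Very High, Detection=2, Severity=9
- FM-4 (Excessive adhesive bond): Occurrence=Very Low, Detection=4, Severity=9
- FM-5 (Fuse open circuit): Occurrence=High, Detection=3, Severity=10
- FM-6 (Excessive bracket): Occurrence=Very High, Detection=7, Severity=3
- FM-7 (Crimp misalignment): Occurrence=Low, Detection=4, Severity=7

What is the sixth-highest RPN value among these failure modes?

RPN = Severity × Occurrence × Detection:
  FM-1: 3 × 5 × 6 = 90
  FM-2: 2 × 1 × 2 = 4
  FM-3: 9 × 9 × 2 = 162
  FM-4: 9 × 1 × 4 = 36
  FM-5: 10 × 8 × 3 = 240
  FM-6: 3 × 9 × 7 = 189
  FM-7: 7 × 4 × 4 = 112
Sorted descending: 240, 189, 162, 112, 90, 36, 4.
The sixth-highest RPN is 36 (FM-4).

36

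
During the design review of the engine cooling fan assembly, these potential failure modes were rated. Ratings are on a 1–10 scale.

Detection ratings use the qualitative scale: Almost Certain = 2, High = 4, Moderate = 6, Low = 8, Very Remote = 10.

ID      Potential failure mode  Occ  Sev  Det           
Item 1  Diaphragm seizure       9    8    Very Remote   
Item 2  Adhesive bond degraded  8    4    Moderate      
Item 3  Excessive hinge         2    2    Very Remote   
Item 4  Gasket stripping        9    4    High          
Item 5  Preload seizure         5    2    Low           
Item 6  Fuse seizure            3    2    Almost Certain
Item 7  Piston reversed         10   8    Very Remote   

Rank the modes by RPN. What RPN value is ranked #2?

RPN = Severity × Occurrence × Detection:
  Item 1: 8 × 9 × 10 = 720
  Item 2: 4 × 8 × 6 = 192
  Item 3: 2 × 2 × 10 = 40
  Item 4: 4 × 9 × 4 = 144
  Item 5: 2 × 5 × 8 = 80
  Item 6: 2 × 3 × 2 = 12
  Item 7: 8 × 10 × 10 = 800
Sorted descending: 800, 720, 192, 144, 80, 40, 12.
The second-highest RPN is 720 (Item 1).

720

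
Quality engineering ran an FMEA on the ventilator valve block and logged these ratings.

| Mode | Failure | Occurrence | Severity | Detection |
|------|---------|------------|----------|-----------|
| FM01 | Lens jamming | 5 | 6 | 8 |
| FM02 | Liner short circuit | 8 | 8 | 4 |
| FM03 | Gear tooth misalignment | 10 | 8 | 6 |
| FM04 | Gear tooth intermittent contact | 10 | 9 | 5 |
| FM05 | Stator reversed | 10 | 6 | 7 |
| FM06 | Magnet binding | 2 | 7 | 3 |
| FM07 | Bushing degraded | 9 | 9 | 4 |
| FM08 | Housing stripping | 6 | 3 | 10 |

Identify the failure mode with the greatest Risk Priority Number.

FM03

RPN = Severity × Occurrence × Detection:
  FM01: 6 × 5 × 8 = 240
  FM02: 8 × 8 × 4 = 256
  FM03: 8 × 10 × 6 = 480
  FM04: 9 × 10 × 5 = 450
  FM05: 6 × 10 × 7 = 420
  FM06: 7 × 2 × 3 = 42
  FM07: 9 × 9 × 4 = 324
  FM08: 3 × 6 × 10 = 180
Highest RPN is 480 → FM03.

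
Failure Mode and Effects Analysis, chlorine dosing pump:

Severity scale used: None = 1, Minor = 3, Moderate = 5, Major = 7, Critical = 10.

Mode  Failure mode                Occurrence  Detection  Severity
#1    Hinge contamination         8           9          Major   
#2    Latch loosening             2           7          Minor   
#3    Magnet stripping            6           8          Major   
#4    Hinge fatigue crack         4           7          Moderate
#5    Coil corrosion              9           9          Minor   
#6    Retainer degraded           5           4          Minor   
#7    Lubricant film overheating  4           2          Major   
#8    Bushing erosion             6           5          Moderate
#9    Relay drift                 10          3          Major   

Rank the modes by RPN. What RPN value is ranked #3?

243

RPN = Severity × Occurrence × Detection:
  #1: 7 × 8 × 9 = 504
  #2: 3 × 2 × 7 = 42
  #3: 7 × 6 × 8 = 336
  #4: 5 × 4 × 7 = 140
  #5: 3 × 9 × 9 = 243
  #6: 3 × 5 × 4 = 60
  #7: 7 × 4 × 2 = 56
  #8: 5 × 6 × 5 = 150
  #9: 7 × 10 × 3 = 210
Sorted descending: 504, 336, 243, 210, 150, 140, 60, 56, 42.
The third-highest RPN is 243 (#5).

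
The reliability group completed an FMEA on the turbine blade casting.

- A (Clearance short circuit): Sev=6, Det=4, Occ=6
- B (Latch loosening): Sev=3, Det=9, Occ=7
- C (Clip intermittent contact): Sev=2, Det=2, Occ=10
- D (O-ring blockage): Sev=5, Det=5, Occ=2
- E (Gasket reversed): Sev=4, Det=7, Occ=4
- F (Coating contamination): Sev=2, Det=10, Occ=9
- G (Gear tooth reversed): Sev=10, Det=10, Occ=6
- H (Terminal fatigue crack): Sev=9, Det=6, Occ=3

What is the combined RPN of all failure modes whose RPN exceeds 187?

789

RPN = Severity × Occurrence × Detection:
  A: 6 × 6 × 4 = 144
  B: 3 × 7 × 9 = 189
  C: 2 × 10 × 2 = 40
  D: 5 × 2 × 5 = 50
  E: 4 × 4 × 7 = 112
  F: 2 × 9 × 10 = 180
  G: 10 × 6 × 10 = 600
  H: 9 × 3 × 6 = 162
RPN > 187: B (189), G (600).
Sum: 189 + 600 = 789.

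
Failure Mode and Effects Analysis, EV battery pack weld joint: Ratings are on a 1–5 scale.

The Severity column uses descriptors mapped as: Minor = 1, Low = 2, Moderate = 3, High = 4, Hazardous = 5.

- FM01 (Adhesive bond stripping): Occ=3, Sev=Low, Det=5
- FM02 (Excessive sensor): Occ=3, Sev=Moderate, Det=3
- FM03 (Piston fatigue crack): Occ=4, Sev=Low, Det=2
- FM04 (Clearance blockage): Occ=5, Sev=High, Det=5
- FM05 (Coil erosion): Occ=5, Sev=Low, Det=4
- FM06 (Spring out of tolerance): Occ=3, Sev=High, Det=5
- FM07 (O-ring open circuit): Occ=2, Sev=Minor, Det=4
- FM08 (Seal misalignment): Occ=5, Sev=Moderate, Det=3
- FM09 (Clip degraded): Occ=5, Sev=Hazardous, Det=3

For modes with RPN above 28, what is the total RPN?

350

RPN = Severity × Occurrence × Detection:
  FM01: 2 × 3 × 5 = 30
  FM02: 3 × 3 × 3 = 27
  FM03: 2 × 4 × 2 = 16
  FM04: 4 × 5 × 5 = 100
  FM05: 2 × 5 × 4 = 40
  FM06: 4 × 3 × 5 = 60
  FM07: 1 × 2 × 4 = 8
  FM08: 3 × 5 × 3 = 45
  FM09: 5 × 5 × 3 = 75
RPN > 28: FM01 (30), FM04 (100), FM05 (40), FM06 (60), FM08 (45), FM09 (75).
Sum: 30 + 100 + 40 + 60 + 45 + 75 = 350.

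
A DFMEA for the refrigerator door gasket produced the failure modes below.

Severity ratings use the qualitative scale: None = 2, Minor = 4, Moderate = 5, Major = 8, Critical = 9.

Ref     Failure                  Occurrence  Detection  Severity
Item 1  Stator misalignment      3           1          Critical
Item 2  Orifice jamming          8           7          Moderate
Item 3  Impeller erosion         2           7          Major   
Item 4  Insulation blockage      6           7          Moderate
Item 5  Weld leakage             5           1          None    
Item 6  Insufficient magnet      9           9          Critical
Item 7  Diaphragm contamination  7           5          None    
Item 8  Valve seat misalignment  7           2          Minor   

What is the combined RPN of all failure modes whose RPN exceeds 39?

1457

RPN = Severity × Occurrence × Detection:
  Item 1: 9 × 3 × 1 = 27
  Item 2: 5 × 8 × 7 = 280
  Item 3: 8 × 2 × 7 = 112
  Item 4: 5 × 6 × 7 = 210
  Item 5: 2 × 5 × 1 = 10
  Item 6: 9 × 9 × 9 = 729
  Item 7: 2 × 7 × 5 = 70
  Item 8: 4 × 7 × 2 = 56
RPN > 39: Item 2 (280), Item 3 (112), Item 4 (210), Item 6 (729), Item 7 (70), Item 8 (56).
Sum: 280 + 112 + 210 + 729 + 70 + 56 = 1457.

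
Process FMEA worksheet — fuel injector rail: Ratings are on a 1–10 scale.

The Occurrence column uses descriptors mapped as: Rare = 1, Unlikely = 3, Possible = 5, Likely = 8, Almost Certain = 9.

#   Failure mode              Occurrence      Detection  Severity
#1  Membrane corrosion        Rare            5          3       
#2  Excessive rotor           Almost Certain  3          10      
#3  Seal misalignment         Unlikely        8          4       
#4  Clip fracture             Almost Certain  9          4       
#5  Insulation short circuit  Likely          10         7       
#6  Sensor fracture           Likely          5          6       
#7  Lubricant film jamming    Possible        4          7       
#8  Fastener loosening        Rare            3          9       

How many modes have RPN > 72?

6

RPN = Severity × Occurrence × Detection:
  #1: 3 × 1 × 5 = 15
  #2: 10 × 9 × 3 = 270
  #3: 4 × 3 × 8 = 96
  #4: 4 × 9 × 9 = 324
  #5: 7 × 8 × 10 = 560
  #6: 6 × 8 × 5 = 240
  #7: 7 × 5 × 4 = 140
  #8: 9 × 1 × 3 = 27
Modes with RPN > 72: #2 (270), #3 (96), #4 (324), #5 (560), #6 (240), #7 (140) → 6.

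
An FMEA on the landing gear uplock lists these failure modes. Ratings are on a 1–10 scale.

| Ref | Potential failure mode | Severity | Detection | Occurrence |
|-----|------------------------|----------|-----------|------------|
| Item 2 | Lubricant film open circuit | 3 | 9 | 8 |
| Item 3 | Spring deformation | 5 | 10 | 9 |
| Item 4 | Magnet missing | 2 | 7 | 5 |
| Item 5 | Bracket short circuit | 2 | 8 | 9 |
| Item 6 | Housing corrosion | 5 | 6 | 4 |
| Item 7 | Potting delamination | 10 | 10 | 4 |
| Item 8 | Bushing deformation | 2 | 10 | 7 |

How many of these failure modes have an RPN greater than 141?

RPN = Severity × Occurrence × Detection:
  Item 2: 3 × 8 × 9 = 216
  Item 3: 5 × 9 × 10 = 450
  Item 4: 2 × 5 × 7 = 70
  Item 5: 2 × 9 × 8 = 144
  Item 6: 5 × 4 × 6 = 120
  Item 7: 10 × 4 × 10 = 400
  Item 8: 2 × 7 × 10 = 140
Modes with RPN > 141: Item 2 (216), Item 3 (450), Item 5 (144), Item 7 (400) → 4.

4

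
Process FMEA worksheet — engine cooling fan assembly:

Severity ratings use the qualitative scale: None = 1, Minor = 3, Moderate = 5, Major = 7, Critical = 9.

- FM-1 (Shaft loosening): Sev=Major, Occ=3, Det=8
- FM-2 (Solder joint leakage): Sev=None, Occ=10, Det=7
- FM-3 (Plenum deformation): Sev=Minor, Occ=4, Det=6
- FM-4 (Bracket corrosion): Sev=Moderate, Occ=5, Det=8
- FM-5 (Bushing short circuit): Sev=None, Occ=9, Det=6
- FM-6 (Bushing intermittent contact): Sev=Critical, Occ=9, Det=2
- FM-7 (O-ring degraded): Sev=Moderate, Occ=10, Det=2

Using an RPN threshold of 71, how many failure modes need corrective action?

RPN = Severity × Occurrence × Detection:
  FM-1: 7 × 3 × 8 = 168
  FM-2: 1 × 10 × 7 = 70
  FM-3: 3 × 4 × 6 = 72
  FM-4: 5 × 5 × 8 = 200
  FM-5: 1 × 9 × 6 = 54
  FM-6: 9 × 9 × 2 = 162
  FM-7: 5 × 10 × 2 = 100
Modes with RPN ≥ 71: FM-1 (168), FM-3 (72), FM-4 (200), FM-6 (162), FM-7 (100) → 5.

5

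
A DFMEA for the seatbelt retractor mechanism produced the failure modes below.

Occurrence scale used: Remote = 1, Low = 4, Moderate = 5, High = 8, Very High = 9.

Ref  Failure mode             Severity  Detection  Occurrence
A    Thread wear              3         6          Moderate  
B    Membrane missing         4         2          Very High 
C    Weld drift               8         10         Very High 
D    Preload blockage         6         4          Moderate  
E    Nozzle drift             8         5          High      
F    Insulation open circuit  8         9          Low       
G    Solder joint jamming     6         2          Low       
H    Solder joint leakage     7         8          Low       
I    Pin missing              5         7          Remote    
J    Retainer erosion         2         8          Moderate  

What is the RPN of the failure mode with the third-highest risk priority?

RPN = Severity × Occurrence × Detection:
  A: 3 × 5 × 6 = 90
  B: 4 × 9 × 2 = 72
  C: 8 × 9 × 10 = 720
  D: 6 × 5 × 4 = 120
  E: 8 × 8 × 5 = 320
  F: 8 × 4 × 9 = 288
  G: 6 × 4 × 2 = 48
  H: 7 × 4 × 8 = 224
  I: 5 × 1 × 7 = 35
  J: 2 × 5 × 8 = 80
Sorted descending: 720, 320, 288, 224, 120, 90, 80, 72, 48, 35.
The third-highest RPN is 288 (F).

288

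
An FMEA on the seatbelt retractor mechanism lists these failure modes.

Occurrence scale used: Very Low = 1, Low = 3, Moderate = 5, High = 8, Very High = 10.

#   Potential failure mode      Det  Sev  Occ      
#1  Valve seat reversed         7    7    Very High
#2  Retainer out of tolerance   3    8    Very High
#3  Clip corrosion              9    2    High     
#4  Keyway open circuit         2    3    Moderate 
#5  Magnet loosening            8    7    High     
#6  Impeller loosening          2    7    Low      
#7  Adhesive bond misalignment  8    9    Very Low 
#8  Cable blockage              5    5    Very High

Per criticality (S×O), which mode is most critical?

#2

Criticality = Severity × Occurrence:
  #1: 7 × 10 = 70
  #2: 8 × 10 = 80
  #3: 2 × 8 = 16
  #4: 3 × 5 = 15
  #5: 7 × 8 = 56
  #6: 7 × 3 = 21
  #7: 9 × 1 = 9
  #8: 5 × 10 = 50
Highest criticality is 80 → #2.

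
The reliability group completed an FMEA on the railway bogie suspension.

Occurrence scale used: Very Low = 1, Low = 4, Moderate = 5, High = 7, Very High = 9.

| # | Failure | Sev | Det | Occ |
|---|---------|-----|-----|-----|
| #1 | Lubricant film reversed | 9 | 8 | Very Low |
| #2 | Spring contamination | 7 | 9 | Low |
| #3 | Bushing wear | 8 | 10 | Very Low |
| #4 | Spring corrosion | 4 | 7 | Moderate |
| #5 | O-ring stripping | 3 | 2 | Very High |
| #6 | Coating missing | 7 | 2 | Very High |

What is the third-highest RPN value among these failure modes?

RPN = Severity × Occurrence × Detection:
  #1: 9 × 1 × 8 = 72
  #2: 7 × 4 × 9 = 252
  #3: 8 × 1 × 10 = 80
  #4: 4 × 5 × 7 = 140
  #5: 3 × 9 × 2 = 54
  #6: 7 × 9 × 2 = 126
Sorted descending: 252, 140, 126, 80, 72, 54.
The third-highest RPN is 126 (#6).

126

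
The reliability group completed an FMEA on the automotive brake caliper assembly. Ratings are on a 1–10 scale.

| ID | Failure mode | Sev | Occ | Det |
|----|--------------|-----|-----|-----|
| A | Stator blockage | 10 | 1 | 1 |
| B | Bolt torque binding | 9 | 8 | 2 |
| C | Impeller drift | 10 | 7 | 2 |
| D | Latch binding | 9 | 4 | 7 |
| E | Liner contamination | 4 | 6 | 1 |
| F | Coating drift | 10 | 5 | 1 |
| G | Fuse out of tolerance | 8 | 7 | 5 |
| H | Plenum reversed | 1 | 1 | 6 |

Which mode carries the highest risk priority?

G

RPN = Severity × Occurrence × Detection:
  A: 10 × 1 × 1 = 10
  B: 9 × 8 × 2 = 144
  C: 10 × 7 × 2 = 140
  D: 9 × 4 × 7 = 252
  E: 4 × 6 × 1 = 24
  F: 10 × 5 × 1 = 50
  G: 8 × 7 × 5 = 280
  H: 1 × 1 × 6 = 6
Highest RPN is 280 → G.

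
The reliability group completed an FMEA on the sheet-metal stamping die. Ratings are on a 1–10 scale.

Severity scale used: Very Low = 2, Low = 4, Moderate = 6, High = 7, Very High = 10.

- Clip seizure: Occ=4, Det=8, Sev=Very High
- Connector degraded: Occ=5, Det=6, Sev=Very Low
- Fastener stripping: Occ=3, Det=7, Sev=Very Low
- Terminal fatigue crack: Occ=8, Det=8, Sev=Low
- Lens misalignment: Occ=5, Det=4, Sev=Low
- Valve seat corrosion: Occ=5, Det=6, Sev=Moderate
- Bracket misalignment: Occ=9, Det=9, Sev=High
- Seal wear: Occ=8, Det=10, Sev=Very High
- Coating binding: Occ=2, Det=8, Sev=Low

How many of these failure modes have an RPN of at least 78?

RPN = Severity × Occurrence × Detection:
  Clip seizure: 10 × 4 × 8 = 320
  Connector degraded: 2 × 5 × 6 = 60
  Fastener stripping: 2 × 3 × 7 = 42
  Terminal fatigue crack: 4 × 8 × 8 = 256
  Lens misalignment: 4 × 5 × 4 = 80
  Valve seat corrosion: 6 × 5 × 6 = 180
  Bracket misalignment: 7 × 9 × 9 = 567
  Seal wear: 10 × 8 × 10 = 800
  Coating binding: 4 × 2 × 8 = 64
Modes with RPN ≥ 78: Clip seizure (320), Terminal fatigue crack (256), Lens misalignment (80), Valve seat corrosion (180), Bracket misalignment (567), Seal wear (800) → 6.

6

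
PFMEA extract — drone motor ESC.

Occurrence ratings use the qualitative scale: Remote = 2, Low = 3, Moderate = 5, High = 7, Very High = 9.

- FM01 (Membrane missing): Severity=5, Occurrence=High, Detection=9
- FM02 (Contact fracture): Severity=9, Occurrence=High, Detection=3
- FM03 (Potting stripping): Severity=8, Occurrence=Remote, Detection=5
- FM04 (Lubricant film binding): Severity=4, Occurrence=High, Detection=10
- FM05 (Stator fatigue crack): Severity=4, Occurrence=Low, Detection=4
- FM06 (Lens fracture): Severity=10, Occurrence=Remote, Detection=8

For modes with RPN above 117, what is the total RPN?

RPN = Severity × Occurrence × Detection:
  FM01: 5 × 7 × 9 = 315
  FM02: 9 × 7 × 3 = 189
  FM03: 8 × 2 × 5 = 80
  FM04: 4 × 7 × 10 = 280
  FM05: 4 × 3 × 4 = 48
  FM06: 10 × 2 × 8 = 160
RPN > 117: FM01 (315), FM02 (189), FM04 (280), FM06 (160).
Sum: 315 + 189 + 280 + 160 = 944.

944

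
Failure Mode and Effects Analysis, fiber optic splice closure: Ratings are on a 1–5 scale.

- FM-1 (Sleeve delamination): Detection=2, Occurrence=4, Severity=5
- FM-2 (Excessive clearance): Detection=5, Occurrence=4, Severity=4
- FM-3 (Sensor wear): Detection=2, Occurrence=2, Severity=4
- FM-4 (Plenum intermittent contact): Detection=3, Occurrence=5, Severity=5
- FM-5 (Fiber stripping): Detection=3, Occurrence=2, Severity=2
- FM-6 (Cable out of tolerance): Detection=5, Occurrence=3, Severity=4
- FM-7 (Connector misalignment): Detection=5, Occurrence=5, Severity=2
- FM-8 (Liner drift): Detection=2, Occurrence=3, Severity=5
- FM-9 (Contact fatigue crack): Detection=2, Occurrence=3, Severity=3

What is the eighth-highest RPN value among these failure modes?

RPN = Severity × Occurrence × Detection:
  FM-1: 5 × 4 × 2 = 40
  FM-2: 4 × 4 × 5 = 80
  FM-3: 4 × 2 × 2 = 16
  FM-4: 5 × 5 × 3 = 75
  FM-5: 2 × 2 × 3 = 12
  FM-6: 4 × 3 × 5 = 60
  FM-7: 2 × 5 × 5 = 50
  FM-8: 5 × 3 × 2 = 30
  FM-9: 3 × 3 × 2 = 18
Sorted descending: 80, 75, 60, 50, 40, 30, 18, 16, 12.
The eighth-highest RPN is 16 (FM-3).

16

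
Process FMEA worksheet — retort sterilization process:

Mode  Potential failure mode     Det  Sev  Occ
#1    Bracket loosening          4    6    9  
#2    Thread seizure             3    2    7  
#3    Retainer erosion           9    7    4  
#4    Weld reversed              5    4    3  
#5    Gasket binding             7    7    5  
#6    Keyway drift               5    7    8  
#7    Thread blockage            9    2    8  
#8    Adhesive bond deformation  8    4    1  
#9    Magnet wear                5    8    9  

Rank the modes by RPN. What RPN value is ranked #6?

144

RPN = Severity × Occurrence × Detection:
  #1: 6 × 9 × 4 = 216
  #2: 2 × 7 × 3 = 42
  #3: 7 × 4 × 9 = 252
  #4: 4 × 3 × 5 = 60
  #5: 7 × 5 × 7 = 245
  #6: 7 × 8 × 5 = 280
  #7: 2 × 8 × 9 = 144
  #8: 4 × 1 × 8 = 32
  #9: 8 × 9 × 5 = 360
Sorted descending: 360, 280, 252, 245, 216, 144, 60, 42, 32.
The sixth-highest RPN is 144 (#7).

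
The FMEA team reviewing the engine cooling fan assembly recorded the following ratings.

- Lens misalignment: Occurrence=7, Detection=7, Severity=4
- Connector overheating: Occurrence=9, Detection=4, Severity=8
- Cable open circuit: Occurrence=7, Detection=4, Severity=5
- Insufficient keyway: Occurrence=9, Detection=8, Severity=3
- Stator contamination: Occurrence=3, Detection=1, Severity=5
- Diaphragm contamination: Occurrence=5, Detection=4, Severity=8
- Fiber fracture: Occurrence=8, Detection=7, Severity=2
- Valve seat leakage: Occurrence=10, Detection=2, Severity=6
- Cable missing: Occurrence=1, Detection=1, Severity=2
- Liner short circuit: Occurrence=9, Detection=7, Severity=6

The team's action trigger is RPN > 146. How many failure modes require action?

RPN = Severity × Occurrence × Detection:
  Lens misalignment: 4 × 7 × 7 = 196
  Connector overheating: 8 × 9 × 4 = 288
  Cable open circuit: 5 × 7 × 4 = 140
  Insufficient keyway: 3 × 9 × 8 = 216
  Stator contamination: 5 × 3 × 1 = 15
  Diaphragm contamination: 8 × 5 × 4 = 160
  Fiber fracture: 2 × 8 × 7 = 112
  Valve seat leakage: 6 × 10 × 2 = 120
  Cable missing: 2 × 1 × 1 = 2
  Liner short circuit: 6 × 9 × 7 = 378
Modes with RPN > 146: Lens misalignment (196), Connector overheating (288), Insufficient keyway (216), Diaphragm contamination (160), Liner short circuit (378) → 5.

5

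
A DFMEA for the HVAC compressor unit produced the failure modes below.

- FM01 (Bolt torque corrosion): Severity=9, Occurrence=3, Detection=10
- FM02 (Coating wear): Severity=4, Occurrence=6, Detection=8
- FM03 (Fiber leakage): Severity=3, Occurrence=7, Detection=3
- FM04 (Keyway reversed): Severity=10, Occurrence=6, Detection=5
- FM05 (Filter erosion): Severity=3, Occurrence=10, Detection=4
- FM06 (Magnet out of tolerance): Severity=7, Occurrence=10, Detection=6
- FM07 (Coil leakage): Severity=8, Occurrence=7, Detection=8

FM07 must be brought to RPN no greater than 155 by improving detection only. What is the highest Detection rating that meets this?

2

FM07: S=8, O=7, D=8 → current RPN = 448.
Fixed product = 56. Need 56 × D ≤ 155, so D ≤ 155/56 = 2.77.
Maximum integer Detection rating = 2 (gives RPN 112; D=3 would give 168 > 155).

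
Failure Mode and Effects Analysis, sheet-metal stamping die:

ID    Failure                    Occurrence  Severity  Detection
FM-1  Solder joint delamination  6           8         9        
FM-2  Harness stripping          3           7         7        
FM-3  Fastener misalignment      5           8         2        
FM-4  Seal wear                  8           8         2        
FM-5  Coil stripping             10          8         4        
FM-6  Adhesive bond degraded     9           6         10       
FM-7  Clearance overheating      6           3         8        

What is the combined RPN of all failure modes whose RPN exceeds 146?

1439

RPN = Severity × Occurrence × Detection:
  FM-1: 8 × 6 × 9 = 432
  FM-2: 7 × 3 × 7 = 147
  FM-3: 8 × 5 × 2 = 80
  FM-4: 8 × 8 × 2 = 128
  FM-5: 8 × 10 × 4 = 320
  FM-6: 6 × 9 × 10 = 540
  FM-7: 3 × 6 × 8 = 144
RPN > 146: FM-1 (432), FM-2 (147), FM-5 (320), FM-6 (540).
Sum: 432 + 147 + 320 + 540 = 1439.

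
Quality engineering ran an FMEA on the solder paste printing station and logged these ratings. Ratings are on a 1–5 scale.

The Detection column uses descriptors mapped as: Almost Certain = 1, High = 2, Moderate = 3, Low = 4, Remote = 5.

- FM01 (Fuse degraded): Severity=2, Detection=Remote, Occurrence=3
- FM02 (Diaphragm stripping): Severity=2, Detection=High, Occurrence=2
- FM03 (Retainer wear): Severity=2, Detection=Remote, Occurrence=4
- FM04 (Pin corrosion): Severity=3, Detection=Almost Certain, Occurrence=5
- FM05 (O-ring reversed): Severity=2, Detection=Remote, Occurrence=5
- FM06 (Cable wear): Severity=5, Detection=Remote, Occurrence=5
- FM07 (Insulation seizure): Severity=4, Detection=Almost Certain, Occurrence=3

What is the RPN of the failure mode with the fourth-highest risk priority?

30

RPN = Severity × Occurrence × Detection:
  FM01: 2 × 3 × 5 = 30
  FM02: 2 × 2 × 2 = 8
  FM03: 2 × 4 × 5 = 40
  FM04: 3 × 5 × 1 = 15
  FM05: 2 × 5 × 5 = 50
  FM06: 5 × 5 × 5 = 125
  FM07: 4 × 3 × 1 = 12
Sorted descending: 125, 50, 40, 30, 15, 12, 8.
The fourth-highest RPN is 30 (FM01).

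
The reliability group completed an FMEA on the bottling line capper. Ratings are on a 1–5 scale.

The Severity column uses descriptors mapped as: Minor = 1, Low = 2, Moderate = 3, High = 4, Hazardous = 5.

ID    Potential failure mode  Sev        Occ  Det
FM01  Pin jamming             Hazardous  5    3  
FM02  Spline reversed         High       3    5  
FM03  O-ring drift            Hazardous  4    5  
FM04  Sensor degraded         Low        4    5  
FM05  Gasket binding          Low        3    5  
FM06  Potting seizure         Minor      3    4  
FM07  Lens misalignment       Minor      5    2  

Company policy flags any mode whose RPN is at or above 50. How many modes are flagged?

RPN = Severity × Occurrence × Detection:
  FM01: 5 × 5 × 3 = 75
  FM02: 4 × 3 × 5 = 60
  FM03: 5 × 4 × 5 = 100
  FM04: 2 × 4 × 5 = 40
  FM05: 2 × 3 × 5 = 30
  FM06: 1 × 3 × 4 = 12
  FM07: 1 × 5 × 2 = 10
Modes with RPN ≥ 50: FM01 (75), FM02 (60), FM03 (100) → 3.

3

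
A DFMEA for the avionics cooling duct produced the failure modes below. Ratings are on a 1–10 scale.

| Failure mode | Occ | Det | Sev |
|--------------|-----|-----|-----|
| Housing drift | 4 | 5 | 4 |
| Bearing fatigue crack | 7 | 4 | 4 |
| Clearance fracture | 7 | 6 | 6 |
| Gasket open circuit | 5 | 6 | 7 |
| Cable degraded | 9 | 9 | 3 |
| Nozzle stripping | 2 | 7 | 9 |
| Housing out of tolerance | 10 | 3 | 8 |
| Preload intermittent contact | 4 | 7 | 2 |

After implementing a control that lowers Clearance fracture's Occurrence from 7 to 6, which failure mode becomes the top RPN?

Cable degraded

RPN = Severity × Occurrence × Detection:
  Housing drift: 4 × 4 × 5 = 80
  Bearing fatigue crack: 4 × 7 × 4 = 112
  Clearance fracture: 6 × 7 × 6 = 252
  Gasket open circuit: 7 × 5 × 6 = 210
  Cable degraded: 3 × 9 × 9 = 243
  Nozzle stripping: 9 × 2 × 7 = 126
  Housing out of tolerance: 8 × 10 × 3 = 240
  Preload intermittent contact: 2 × 4 × 7 = 56
After action: Clearance fracture → 6 × 6 × 6 = 216.
Revised RPNs: Cable degraded=243, Housing out of tolerance=240, Clearance fracture=216, Gasket open circuit=210, Nozzle stripping=126, Bearing fatigue crack=112, Housing drift=80, Preload intermittent contact=56.
Highest is now Cable degraded (243).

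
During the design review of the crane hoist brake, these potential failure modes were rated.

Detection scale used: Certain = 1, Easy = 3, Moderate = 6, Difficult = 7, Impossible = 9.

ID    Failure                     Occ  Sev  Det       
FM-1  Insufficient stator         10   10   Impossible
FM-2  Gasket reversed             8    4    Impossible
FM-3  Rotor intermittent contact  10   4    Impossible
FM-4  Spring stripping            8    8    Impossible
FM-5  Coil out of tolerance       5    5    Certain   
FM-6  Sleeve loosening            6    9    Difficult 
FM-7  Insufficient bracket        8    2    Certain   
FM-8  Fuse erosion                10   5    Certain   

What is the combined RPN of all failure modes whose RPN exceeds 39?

2552

RPN = Severity × Occurrence × Detection:
  FM-1: 10 × 10 × 9 = 900
  FM-2: 4 × 8 × 9 = 288
  FM-3: 4 × 10 × 9 = 360
  FM-4: 8 × 8 × 9 = 576
  FM-5: 5 × 5 × 1 = 25
  FM-6: 9 × 6 × 7 = 378
  FM-7: 2 × 8 × 1 = 16
  FM-8: 5 × 10 × 1 = 50
RPN > 39: FM-1 (900), FM-2 (288), FM-3 (360), FM-4 (576), FM-6 (378), FM-8 (50).
Sum: 900 + 288 + 360 + 576 + 378 + 50 = 2552.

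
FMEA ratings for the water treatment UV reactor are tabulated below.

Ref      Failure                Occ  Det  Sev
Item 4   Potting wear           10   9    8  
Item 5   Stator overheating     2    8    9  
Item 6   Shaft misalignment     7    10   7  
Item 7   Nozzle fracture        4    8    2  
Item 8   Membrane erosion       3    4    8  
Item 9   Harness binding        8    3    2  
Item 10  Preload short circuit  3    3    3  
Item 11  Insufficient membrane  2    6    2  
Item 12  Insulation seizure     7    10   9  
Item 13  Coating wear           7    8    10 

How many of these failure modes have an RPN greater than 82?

RPN = Severity × Occurrence × Detection:
  Item 4: 8 × 10 × 9 = 720
  Item 5: 9 × 2 × 8 = 144
  Item 6: 7 × 7 × 10 = 490
  Item 7: 2 × 4 × 8 = 64
  Item 8: 8 × 3 × 4 = 96
  Item 9: 2 × 8 × 3 = 48
  Item 10: 3 × 3 × 3 = 27
  Item 11: 2 × 2 × 6 = 24
  Item 12: 9 × 7 × 10 = 630
  Item 13: 10 × 7 × 8 = 560
Modes with RPN > 82: Item 4 (720), Item 5 (144), Item 6 (490), Item 8 (96), Item 12 (630), Item 13 (560) → 6.

6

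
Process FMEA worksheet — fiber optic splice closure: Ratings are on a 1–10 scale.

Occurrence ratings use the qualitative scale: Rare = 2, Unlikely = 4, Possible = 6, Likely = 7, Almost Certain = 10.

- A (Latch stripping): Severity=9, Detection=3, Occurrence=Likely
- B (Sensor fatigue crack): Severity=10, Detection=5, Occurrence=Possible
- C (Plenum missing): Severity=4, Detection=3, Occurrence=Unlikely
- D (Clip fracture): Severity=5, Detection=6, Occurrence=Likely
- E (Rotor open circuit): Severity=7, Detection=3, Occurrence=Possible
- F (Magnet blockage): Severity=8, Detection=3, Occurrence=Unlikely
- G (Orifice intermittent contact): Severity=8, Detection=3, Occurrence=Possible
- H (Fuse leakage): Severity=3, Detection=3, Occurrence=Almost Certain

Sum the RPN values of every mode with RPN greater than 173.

RPN = Severity × Occurrence × Detection:
  A: 9 × 7 × 3 = 189
  B: 10 × 6 × 5 = 300
  C: 4 × 4 × 3 = 48
  D: 5 × 7 × 6 = 210
  E: 7 × 6 × 3 = 126
  F: 8 × 4 × 3 = 96
  G: 8 × 6 × 3 = 144
  H: 3 × 10 × 3 = 90
RPN > 173: A (189), B (300), D (210).
Sum: 189 + 300 + 210 = 699.

699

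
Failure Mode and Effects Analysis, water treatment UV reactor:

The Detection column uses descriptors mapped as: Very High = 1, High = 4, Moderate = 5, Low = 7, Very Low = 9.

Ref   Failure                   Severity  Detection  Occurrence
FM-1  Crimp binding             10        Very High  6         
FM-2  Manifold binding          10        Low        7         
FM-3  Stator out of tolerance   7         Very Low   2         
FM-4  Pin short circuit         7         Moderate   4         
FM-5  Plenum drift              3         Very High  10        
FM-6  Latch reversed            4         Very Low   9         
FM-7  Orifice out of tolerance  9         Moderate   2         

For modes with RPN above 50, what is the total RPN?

1230

RPN = Severity × Occurrence × Detection:
  FM-1: 10 × 6 × 1 = 60
  FM-2: 10 × 7 × 7 = 490
  FM-3: 7 × 2 × 9 = 126
  FM-4: 7 × 4 × 5 = 140
  FM-5: 3 × 10 × 1 = 30
  FM-6: 4 × 9 × 9 = 324
  FM-7: 9 × 2 × 5 = 90
RPN > 50: FM-1 (60), FM-2 (490), FM-3 (126), FM-4 (140), FM-6 (324), FM-7 (90).
Sum: 60 + 490 + 126 + 140 + 324 + 90 = 1230.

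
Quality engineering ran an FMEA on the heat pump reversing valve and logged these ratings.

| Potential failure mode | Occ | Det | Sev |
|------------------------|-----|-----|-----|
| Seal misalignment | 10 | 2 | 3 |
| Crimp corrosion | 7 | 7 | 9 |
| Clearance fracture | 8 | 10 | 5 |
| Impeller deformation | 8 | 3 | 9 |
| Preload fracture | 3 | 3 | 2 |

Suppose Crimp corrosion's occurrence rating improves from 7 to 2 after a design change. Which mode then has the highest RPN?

Clearance fracture

RPN = Severity × Occurrence × Detection:
  Seal misalignment: 3 × 10 × 2 = 60
  Crimp corrosion: 9 × 7 × 7 = 441
  Clearance fracture: 5 × 8 × 10 = 400
  Impeller deformation: 9 × 8 × 3 = 216
  Preload fracture: 2 × 3 × 3 = 18
After action: Crimp corrosion → 9 × 2 × 7 = 126.
Revised RPNs: Clearance fracture=400, Impeller deformation=216, Crimp corrosion=126, Seal misalignment=60, Preload fracture=18.
Highest is now Clearance fracture (400).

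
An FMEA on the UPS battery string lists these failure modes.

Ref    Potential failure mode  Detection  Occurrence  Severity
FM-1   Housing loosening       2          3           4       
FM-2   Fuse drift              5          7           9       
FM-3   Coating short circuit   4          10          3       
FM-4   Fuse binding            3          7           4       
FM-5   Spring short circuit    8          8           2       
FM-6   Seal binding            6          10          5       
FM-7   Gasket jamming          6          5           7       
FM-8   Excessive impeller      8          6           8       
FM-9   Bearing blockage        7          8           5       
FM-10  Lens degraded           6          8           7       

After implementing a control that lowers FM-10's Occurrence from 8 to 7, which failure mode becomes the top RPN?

RPN = Severity × Occurrence × Detection:
  FM-1: 4 × 3 × 2 = 24
  FM-2: 9 × 7 × 5 = 315
  FM-3: 3 × 10 × 4 = 120
  FM-4: 4 × 7 × 3 = 84
  FM-5: 2 × 8 × 8 = 128
  FM-6: 5 × 10 × 6 = 300
  FM-7: 7 × 5 × 6 = 210
  FM-8: 8 × 6 × 8 = 384
  FM-9: 5 × 8 × 7 = 280
  FM-10: 7 × 8 × 6 = 336
After action: FM-10 → 7 × 7 × 6 = 294.
Revised RPNs: FM-8=384, FM-2=315, FM-6=300, FM-10=294, FM-9=280, FM-7=210, FM-5=128, FM-3=120, FM-4=84, FM-1=24.
Highest is now FM-8 (384).

FM-8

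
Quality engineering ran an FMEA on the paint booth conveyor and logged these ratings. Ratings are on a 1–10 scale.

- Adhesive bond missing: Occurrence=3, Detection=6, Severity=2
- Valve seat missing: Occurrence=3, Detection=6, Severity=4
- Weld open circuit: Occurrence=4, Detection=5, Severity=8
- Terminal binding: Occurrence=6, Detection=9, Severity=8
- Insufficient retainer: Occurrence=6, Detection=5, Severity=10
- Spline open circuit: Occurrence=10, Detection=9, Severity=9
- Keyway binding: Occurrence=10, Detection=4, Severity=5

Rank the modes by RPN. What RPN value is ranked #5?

160

RPN = Severity × Occurrence × Detection:
  Adhesive bond missing: 2 × 3 × 6 = 36
  Valve seat missing: 4 × 3 × 6 = 72
  Weld open circuit: 8 × 4 × 5 = 160
  Terminal binding: 8 × 6 × 9 = 432
  Insufficient retainer: 10 × 6 × 5 = 300
  Spline open circuit: 9 × 10 × 9 = 810
  Keyway binding: 5 × 10 × 4 = 200
Sorted descending: 810, 432, 300, 200, 160, 72, 36.
The fifth-highest RPN is 160 (Weld open circuit).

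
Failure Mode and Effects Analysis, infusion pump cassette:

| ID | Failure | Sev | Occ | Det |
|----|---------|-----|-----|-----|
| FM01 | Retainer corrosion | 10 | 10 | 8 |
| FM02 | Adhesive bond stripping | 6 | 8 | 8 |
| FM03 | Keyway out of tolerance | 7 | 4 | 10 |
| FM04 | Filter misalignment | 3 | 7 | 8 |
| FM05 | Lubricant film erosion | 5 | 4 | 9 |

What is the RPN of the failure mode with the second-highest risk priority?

RPN = Severity × Occurrence × Detection:
  FM01: 10 × 10 × 8 = 800
  FM02: 6 × 8 × 8 = 384
  FM03: 7 × 4 × 10 = 280
  FM04: 3 × 7 × 8 = 168
  FM05: 5 × 4 × 9 = 180
Sorted descending: 800, 384, 280, 180, 168.
The second-highest RPN is 384 (FM02).

384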